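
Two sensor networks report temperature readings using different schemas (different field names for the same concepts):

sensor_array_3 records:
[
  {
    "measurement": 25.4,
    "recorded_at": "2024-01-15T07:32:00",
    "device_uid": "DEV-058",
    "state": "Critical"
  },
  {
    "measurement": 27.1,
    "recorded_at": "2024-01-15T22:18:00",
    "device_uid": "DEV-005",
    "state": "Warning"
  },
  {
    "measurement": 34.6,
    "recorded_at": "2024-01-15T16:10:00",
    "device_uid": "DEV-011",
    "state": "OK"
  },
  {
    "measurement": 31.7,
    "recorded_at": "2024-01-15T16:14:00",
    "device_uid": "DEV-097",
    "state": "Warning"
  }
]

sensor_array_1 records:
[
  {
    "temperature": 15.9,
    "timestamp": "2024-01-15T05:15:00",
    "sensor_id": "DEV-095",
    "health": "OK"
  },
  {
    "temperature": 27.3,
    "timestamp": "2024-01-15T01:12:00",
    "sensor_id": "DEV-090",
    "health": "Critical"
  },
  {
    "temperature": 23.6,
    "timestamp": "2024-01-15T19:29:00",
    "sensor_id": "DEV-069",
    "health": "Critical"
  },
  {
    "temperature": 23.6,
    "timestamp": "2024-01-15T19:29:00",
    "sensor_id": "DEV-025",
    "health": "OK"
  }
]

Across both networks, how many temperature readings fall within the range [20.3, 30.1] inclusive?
5

Schema mapping: "measurement" (sensor_array_3) = "temperature" (sensor_array_1) = temperature

Readings in [20.3, 30.1] from sensor_array_3: 2
Readings in [20.3, 30.1] from sensor_array_1: 3

Total count: 2 + 3 = 5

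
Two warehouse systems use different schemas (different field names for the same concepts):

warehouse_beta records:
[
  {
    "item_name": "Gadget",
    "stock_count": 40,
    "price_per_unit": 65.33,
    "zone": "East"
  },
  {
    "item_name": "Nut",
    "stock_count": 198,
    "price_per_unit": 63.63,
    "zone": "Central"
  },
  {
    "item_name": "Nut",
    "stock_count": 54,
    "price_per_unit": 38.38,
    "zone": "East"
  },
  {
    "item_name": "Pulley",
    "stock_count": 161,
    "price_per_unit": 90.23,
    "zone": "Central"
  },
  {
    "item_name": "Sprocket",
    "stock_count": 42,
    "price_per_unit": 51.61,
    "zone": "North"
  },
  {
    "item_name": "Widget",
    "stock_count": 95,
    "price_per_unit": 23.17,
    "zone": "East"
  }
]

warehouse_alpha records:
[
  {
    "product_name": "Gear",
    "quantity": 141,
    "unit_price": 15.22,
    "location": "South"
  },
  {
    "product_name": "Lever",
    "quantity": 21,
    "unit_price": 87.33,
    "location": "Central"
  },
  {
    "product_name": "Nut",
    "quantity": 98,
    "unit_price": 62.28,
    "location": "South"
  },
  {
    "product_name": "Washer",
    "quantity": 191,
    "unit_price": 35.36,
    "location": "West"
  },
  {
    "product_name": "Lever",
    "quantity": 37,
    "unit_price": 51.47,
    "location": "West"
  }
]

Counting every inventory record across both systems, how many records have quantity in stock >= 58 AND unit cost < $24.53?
2

Schema mappings:
- "stock_count" (warehouse_beta) = "quantity" (warehouse_alpha) = quantity
- "price_per_unit" (warehouse_beta) = "unit_price" (warehouse_alpha) = unit cost

Records meeting both conditions in warehouse_beta: 1
Records meeting both conditions in warehouse_alpha: 1

Total: 1 + 1 = 2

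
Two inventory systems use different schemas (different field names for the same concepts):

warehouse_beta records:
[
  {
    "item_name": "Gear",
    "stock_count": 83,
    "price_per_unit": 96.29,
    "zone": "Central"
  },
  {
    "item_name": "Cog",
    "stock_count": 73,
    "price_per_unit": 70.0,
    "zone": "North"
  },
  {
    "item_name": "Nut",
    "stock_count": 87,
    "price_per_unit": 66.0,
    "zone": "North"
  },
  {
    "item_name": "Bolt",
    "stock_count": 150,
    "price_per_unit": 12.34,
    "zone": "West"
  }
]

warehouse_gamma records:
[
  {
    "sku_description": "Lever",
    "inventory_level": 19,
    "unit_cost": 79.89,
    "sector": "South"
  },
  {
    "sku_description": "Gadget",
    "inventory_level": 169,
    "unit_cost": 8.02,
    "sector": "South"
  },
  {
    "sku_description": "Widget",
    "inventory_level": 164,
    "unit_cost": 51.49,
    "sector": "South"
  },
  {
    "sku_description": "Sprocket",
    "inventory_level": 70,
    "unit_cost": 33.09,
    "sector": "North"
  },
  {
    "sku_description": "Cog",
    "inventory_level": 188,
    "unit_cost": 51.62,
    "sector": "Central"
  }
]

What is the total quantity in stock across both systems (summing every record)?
1003

To reconcile these schemas, identify the field holding the quantity in stock in each system:
1. In warehouse_beta it is "stock_count"
2. In warehouse_gamma it is "inventory_level"

From warehouse_beta: 83 + 73 + 87 + 150 = 393
From warehouse_gamma: 19 + 169 + 164 + 70 + 188 = 610

Total: 393 + 610 = 1003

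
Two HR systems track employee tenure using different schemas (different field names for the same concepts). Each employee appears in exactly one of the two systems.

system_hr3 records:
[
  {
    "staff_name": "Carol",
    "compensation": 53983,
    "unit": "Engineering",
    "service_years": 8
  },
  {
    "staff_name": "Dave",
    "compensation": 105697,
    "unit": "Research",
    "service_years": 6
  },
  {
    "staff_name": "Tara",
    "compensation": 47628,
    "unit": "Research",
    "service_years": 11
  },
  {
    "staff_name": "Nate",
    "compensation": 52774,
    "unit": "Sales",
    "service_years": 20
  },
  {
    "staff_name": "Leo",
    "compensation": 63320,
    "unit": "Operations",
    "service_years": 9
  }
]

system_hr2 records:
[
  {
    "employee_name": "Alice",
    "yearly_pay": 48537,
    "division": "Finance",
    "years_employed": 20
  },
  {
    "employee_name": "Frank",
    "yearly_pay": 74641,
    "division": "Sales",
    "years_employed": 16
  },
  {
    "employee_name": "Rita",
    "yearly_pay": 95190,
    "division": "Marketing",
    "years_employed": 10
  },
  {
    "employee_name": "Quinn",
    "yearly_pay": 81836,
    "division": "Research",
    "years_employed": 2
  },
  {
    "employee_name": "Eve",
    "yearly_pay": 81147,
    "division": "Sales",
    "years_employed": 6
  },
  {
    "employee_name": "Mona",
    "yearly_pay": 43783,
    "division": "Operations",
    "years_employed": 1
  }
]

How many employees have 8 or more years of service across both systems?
7

Reconcile schemas: "service_years" (system_hr3) = "years_employed" (system_hr2) = years of service

From system_hr3: 4 employees with >= 8 years
From system_hr2: 3 employees with >= 8 years

Total: 4 + 3 = 7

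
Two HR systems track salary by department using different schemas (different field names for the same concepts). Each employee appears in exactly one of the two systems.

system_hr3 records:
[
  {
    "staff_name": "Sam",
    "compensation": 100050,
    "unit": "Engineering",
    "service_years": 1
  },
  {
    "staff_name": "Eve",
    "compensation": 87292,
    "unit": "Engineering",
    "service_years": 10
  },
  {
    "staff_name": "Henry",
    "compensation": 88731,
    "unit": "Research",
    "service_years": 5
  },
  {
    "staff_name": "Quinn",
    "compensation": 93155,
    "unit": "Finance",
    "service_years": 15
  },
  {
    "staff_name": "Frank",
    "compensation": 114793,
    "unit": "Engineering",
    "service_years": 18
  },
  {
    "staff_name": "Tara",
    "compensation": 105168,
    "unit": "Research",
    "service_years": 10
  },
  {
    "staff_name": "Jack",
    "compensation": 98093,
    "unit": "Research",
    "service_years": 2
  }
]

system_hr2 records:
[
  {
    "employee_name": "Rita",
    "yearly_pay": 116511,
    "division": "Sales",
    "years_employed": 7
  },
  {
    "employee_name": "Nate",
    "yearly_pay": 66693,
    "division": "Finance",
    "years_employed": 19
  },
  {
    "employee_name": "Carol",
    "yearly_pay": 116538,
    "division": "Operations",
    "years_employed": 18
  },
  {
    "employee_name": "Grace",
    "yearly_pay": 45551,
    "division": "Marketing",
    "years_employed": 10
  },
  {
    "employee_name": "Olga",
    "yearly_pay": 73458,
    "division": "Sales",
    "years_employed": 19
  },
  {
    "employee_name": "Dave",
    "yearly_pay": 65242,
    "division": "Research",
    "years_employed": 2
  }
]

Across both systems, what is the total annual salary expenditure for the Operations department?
116538

Schema mappings:
- "unit" (system_hr3) = "division" (system_hr2) = department
- "compensation" (system_hr3) = "yearly_pay" (system_hr2) = salary

Operations salaries from system_hr3: 0
Operations salaries from system_hr2: 116538

Total: 0 + 116538 = 116538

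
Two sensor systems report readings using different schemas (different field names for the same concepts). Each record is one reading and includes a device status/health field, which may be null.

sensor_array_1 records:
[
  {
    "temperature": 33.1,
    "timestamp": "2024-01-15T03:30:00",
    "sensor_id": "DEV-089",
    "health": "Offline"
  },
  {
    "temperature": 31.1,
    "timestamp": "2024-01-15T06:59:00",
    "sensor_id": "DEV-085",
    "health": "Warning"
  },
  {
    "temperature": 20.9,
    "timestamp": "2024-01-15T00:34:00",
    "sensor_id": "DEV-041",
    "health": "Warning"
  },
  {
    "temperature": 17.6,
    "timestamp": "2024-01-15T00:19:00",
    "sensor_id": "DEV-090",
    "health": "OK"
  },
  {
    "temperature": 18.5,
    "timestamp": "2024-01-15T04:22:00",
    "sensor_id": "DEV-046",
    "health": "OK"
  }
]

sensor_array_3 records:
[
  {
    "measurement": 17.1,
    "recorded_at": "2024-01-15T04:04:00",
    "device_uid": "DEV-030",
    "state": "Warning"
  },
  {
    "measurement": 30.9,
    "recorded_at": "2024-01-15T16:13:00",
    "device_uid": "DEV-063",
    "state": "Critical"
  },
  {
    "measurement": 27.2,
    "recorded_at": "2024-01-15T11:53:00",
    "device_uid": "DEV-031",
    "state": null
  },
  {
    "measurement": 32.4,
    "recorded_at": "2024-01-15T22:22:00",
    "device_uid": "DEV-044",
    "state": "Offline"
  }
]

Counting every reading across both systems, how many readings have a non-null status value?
8

Schema mapping: "health" (sensor_array_1) = "state" (sensor_array_3) = status

Non-null in sensor_array_1: 5
Non-null in sensor_array_3: 3

Total non-null: 5 + 3 = 8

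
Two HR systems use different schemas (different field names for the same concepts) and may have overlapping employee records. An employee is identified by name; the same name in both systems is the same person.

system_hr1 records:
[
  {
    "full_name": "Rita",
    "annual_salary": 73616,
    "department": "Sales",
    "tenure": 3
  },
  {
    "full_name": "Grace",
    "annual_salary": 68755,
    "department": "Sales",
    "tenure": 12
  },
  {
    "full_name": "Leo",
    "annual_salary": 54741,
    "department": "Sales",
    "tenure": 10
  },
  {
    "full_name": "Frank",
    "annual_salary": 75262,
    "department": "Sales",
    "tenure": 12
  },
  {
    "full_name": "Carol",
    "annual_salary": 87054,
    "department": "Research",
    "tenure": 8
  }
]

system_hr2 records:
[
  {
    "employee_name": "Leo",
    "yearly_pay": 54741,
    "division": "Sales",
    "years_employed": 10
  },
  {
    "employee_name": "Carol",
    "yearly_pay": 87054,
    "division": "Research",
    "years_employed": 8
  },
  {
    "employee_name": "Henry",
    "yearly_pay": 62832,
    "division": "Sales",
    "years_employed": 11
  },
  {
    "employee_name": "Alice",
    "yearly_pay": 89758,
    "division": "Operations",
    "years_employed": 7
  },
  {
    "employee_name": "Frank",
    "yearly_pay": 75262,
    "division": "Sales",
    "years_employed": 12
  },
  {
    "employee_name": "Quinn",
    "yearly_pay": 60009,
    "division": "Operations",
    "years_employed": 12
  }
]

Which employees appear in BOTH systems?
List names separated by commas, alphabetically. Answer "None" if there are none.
Carol, Frank, Leo

Schema mapping: "full_name" (system_hr1) = "employee_name" (system_hr2) = employee name

Names in system_hr1: ['Carol', 'Frank', 'Grace', 'Leo', 'Rita']
Names in system_hr2: ['Alice', 'Carol', 'Frank', 'Henry', 'Leo', 'Quinn']

Intersection: ['Carol', 'Frank', 'Leo']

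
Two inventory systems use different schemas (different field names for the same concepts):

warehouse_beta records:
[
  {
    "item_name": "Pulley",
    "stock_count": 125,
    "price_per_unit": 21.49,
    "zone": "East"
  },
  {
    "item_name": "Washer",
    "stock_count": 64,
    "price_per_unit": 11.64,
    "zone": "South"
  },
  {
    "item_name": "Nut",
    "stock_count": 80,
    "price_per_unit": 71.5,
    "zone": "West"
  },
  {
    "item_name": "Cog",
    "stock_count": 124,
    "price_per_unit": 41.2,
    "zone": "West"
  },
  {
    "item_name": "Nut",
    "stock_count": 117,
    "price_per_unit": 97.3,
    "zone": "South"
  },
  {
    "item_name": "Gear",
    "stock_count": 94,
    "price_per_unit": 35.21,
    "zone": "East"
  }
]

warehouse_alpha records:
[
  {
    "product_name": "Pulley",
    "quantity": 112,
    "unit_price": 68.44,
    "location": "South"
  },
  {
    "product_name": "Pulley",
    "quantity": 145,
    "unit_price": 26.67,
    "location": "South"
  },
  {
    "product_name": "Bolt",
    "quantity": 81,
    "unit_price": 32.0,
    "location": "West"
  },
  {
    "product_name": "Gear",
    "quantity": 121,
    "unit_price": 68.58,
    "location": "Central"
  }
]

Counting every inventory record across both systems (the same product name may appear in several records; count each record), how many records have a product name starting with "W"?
1

Schema mapping: "item_name" (warehouse_beta) = "product_name" (warehouse_alpha) = product name

Records with product name starting with "W" in warehouse_beta: 1
Records with product name starting with "W" in warehouse_alpha: 0

Total: 1 + 0 = 1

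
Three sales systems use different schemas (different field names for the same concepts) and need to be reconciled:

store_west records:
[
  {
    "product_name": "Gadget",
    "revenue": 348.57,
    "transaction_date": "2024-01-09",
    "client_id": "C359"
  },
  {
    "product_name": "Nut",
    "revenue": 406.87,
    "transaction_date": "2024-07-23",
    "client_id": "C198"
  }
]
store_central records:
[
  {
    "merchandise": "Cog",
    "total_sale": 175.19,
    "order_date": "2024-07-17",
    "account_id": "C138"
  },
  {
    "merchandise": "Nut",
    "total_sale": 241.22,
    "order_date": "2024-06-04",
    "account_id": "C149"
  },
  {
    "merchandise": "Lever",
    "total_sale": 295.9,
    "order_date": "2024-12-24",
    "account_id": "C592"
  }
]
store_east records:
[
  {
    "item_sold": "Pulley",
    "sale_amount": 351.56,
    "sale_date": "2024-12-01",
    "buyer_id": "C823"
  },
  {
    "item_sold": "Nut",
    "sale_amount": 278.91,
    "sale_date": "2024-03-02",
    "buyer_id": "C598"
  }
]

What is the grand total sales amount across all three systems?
2098.22

Schema reconciliation - all amount fields map to sale amount:

store_west (revenue): 755.44
store_central (total_sale): 712.31
store_east (sale_amount): 630.47

Grand total: 2098.22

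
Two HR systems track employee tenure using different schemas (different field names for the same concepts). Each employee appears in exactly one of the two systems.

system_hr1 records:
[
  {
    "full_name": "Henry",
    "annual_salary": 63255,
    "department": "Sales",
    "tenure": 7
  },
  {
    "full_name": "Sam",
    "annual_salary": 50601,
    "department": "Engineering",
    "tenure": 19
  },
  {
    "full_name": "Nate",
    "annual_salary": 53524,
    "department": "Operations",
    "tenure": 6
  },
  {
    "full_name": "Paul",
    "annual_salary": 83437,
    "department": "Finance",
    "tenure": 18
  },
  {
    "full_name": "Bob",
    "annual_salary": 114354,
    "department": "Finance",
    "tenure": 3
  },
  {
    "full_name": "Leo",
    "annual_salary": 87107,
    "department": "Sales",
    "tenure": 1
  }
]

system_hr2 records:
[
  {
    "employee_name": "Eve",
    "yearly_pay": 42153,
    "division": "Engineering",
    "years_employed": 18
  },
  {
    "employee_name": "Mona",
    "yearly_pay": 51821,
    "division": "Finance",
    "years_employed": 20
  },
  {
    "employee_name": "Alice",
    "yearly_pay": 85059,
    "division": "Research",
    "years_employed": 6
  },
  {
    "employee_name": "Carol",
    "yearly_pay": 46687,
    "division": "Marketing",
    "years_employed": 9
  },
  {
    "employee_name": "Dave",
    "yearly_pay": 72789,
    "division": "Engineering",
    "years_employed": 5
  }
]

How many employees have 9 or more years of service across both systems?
5

Reconcile schemas: "tenure" (system_hr1) = "years_employed" (system_hr2) = years of service

From system_hr1: 2 employees with >= 9 years
From system_hr2: 3 employees with >= 9 years

Total: 2 + 3 = 5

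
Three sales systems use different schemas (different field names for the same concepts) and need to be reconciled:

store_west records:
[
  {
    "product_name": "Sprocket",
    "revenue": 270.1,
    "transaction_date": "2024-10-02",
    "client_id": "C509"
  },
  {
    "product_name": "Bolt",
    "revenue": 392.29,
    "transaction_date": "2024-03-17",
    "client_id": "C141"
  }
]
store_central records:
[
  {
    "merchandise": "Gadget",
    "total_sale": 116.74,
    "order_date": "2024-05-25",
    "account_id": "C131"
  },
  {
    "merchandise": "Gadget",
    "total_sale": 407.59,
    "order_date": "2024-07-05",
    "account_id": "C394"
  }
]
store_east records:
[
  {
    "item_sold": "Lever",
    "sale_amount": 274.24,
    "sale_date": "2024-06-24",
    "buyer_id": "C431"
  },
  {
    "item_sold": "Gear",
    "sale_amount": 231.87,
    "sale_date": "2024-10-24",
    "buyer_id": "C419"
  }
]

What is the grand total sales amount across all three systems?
1692.83

Schema reconciliation - all amount fields map to sale amount:

store_west (revenue): 662.39
store_central (total_sale): 524.33
store_east (sale_amount): 506.11

Grand total: 1692.83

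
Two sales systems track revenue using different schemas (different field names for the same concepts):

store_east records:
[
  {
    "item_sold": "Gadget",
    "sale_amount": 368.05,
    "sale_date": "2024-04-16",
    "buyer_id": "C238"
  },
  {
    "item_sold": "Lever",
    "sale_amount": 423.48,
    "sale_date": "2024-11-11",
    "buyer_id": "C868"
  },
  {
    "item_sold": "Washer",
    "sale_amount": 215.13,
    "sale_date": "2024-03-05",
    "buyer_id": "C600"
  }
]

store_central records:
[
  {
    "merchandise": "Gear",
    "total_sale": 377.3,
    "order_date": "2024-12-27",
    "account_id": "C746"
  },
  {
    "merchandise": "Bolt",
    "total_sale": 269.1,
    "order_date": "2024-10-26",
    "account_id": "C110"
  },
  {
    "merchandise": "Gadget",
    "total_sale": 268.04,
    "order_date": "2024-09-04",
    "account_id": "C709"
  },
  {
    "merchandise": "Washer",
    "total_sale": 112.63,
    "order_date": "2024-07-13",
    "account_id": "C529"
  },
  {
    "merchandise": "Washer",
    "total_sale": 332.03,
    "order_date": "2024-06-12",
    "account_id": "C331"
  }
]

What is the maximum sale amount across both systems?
423.48

Reconcile: "sale_amount" (store_east) = "total_sale" (store_central) = sale amount

Maximum in store_east: 423.48
Maximum in store_central: 377.3

Overall maximum: max(423.48, 377.3) = 423.48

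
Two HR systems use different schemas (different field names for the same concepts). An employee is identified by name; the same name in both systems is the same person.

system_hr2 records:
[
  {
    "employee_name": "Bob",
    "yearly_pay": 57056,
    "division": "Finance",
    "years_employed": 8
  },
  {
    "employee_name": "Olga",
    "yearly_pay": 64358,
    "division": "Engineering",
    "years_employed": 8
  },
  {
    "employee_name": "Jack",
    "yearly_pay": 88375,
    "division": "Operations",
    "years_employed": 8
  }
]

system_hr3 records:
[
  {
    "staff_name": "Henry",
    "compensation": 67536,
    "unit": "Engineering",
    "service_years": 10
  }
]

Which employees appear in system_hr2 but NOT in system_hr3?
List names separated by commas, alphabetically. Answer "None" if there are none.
Bob, Jack, Olga

Schema mapping: "employee_name" (system_hr2) = "staff_name" (system_hr3) = employee name

Names in system_hr2: ['Bob', 'Jack', 'Olga']
Names in system_hr3: ['Henry']

In system_hr2 but not system_hr3: ['Bob', 'Jack', 'Olga']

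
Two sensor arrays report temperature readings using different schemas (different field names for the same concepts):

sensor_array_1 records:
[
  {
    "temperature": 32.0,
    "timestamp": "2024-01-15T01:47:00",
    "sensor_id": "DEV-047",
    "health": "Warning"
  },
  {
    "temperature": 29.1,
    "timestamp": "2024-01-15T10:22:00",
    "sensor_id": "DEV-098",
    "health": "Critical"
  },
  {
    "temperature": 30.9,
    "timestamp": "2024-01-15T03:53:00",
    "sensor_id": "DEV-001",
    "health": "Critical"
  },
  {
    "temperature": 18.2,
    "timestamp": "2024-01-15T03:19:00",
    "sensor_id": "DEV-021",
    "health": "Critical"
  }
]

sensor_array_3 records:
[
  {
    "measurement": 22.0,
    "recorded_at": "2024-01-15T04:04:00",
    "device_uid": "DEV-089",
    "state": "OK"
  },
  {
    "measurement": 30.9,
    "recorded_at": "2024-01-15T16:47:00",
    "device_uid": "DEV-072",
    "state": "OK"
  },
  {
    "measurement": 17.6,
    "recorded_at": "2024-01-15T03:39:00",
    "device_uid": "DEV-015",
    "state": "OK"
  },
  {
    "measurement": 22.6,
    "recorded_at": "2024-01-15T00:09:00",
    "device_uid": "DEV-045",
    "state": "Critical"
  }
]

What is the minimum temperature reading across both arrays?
17.6

Schema mapping: "temperature" (sensor_array_1) = "measurement" (sensor_array_3) = temperature reading

Minimum in sensor_array_1: 18.2
Minimum in sensor_array_3: 17.6

Overall minimum: min(18.2, 17.6) = 17.6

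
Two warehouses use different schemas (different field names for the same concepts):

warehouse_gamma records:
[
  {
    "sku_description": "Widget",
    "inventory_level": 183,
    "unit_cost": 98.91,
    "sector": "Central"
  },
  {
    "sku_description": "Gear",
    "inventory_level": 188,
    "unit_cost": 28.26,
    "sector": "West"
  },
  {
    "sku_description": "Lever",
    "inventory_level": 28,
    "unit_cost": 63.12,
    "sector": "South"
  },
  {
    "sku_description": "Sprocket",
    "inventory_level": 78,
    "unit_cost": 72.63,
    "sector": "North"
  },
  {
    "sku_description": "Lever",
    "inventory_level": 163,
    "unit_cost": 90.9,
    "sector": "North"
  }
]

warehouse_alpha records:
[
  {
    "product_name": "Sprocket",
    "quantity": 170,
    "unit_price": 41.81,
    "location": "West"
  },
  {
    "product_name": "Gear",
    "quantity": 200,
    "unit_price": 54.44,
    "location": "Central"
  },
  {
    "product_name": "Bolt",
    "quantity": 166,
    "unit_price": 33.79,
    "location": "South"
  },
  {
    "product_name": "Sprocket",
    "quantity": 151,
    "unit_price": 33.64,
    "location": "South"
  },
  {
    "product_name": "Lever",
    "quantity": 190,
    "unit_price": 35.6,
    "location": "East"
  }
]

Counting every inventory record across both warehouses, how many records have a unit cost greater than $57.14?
4

Schema mapping: "unit_cost" (warehouse_gamma) = "unit_price" (warehouse_alpha) = unit cost

Records > $57.14 in warehouse_gamma: 4
Records > $57.14 in warehouse_alpha: 0

Total count: 4 + 0 = 4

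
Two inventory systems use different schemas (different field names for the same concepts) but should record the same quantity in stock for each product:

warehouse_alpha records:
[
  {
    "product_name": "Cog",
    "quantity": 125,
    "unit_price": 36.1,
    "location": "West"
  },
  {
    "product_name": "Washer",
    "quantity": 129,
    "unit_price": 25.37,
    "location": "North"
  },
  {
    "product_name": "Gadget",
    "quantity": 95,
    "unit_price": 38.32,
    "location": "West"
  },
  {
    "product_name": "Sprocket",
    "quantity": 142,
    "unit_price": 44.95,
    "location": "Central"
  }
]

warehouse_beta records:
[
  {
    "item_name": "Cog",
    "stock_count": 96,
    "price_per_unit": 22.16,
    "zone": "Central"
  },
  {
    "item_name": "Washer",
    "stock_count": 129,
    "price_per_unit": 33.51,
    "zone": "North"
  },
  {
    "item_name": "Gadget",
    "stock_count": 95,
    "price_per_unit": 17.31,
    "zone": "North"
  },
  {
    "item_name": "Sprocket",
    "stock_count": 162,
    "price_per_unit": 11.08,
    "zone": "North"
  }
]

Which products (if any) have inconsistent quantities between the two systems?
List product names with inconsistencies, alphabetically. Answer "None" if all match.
Cog, Sprocket

Schema mappings:
- "product_name" (warehouse_alpha) = "item_name" (warehouse_beta) = product name
- "quantity" (warehouse_alpha) = "stock_count" (warehouse_beta) = quantity

Comparison:
  Cog: 125 vs 96 - MISMATCH
  Washer: 129 vs 129 - MATCH
  Gadget: 95 vs 95 - MATCH
  Sprocket: 142 vs 162 - MISMATCH

Products with inconsistencies: Cog, Sprocket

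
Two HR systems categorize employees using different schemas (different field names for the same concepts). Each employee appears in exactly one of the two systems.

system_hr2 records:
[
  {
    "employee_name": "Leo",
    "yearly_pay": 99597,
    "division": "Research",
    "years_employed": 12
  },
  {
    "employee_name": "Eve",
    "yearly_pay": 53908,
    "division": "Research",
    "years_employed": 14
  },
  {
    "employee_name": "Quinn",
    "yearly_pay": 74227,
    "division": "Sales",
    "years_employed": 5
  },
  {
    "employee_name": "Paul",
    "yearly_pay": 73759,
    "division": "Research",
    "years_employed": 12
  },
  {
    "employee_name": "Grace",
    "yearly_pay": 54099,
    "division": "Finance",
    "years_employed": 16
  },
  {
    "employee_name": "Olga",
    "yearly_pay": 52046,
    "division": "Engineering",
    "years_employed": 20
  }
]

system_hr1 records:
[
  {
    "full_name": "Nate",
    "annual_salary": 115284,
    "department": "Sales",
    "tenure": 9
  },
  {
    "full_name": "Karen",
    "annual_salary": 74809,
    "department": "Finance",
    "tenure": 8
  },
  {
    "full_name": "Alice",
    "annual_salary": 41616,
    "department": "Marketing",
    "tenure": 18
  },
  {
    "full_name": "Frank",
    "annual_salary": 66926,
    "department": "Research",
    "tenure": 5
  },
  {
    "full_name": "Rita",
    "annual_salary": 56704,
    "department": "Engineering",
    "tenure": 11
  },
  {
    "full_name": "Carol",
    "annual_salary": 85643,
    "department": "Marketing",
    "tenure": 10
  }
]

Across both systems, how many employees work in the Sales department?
2

Schema mapping: "division" (system_hr2) = "department" (system_hr1) = department

Sales employees in system_hr2: 1
Sales employees in system_hr1: 1

Total in Sales: 1 + 1 = 2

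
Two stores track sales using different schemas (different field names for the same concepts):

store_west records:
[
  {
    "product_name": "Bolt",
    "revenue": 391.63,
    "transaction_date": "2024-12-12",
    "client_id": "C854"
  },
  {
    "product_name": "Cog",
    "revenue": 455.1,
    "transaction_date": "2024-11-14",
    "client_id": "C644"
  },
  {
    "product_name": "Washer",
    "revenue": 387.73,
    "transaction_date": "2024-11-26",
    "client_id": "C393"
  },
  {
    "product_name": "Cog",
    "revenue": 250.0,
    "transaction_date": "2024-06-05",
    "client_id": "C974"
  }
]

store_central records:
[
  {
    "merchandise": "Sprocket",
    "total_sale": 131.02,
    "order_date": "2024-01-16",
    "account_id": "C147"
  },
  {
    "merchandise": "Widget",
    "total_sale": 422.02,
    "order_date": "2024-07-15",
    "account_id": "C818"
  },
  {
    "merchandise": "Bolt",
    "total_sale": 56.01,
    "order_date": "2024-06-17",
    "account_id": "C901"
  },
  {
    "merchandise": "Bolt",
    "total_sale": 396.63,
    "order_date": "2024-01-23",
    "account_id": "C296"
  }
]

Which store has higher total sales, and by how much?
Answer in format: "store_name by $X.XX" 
store_west by $478.78

Schema mapping: "revenue" (store_west) = "total_sale" (store_central) = sale amount

Total for store_west: 1484.46
Total for store_central: 1005.68

Difference: |1484.46 - 1005.68| = 478.78
store_west has higher sales by $478.78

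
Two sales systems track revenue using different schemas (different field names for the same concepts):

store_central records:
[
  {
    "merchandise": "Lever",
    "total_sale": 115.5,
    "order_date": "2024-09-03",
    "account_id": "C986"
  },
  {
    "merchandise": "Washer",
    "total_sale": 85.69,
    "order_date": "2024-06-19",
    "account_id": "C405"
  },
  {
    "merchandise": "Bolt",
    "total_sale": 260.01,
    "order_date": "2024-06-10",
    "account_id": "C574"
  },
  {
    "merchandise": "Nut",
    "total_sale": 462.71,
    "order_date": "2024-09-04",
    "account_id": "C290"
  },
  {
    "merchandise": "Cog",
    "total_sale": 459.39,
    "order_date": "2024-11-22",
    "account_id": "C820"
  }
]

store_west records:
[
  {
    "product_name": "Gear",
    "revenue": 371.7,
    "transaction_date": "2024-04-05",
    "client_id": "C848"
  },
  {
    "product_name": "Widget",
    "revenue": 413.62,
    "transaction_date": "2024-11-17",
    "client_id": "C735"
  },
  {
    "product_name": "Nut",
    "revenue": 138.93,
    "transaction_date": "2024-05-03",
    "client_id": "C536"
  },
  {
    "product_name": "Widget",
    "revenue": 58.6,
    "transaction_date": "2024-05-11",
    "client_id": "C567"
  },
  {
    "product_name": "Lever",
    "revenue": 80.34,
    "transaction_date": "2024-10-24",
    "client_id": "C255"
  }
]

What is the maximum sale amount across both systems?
462.71

Reconcile: "total_sale" (store_central) = "revenue" (store_west) = sale amount

Maximum in store_central: 462.71
Maximum in store_west: 413.62

Overall maximum: max(462.71, 413.62) = 462.71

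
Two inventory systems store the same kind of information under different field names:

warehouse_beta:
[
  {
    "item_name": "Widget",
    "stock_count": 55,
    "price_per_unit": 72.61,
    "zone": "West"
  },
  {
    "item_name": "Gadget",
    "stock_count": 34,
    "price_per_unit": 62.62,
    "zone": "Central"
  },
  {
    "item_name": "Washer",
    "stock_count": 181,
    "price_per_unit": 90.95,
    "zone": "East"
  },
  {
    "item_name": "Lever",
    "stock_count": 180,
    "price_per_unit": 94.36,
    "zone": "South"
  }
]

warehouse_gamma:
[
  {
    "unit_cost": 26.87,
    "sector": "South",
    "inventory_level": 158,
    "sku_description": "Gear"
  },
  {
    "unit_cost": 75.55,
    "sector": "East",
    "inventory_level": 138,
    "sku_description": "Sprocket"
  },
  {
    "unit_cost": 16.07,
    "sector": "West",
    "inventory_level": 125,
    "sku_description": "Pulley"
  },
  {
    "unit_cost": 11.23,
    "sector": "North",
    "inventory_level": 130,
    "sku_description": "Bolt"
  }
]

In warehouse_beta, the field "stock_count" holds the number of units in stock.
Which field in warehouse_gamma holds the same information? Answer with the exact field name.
inventory_level

In warehouse_beta, "stock_count" holds the number of units in stock.
The fields in warehouse_gamma are: "unit_cost", "sector", "inventory_level", "sku_description".
"inventory_level" is the match: the name refers to the same concept and its values are whole-number counts (e.g. 158, 138).
The other fields ("unit_cost", "sector", "sku_description") hold different kinds of data.

So "stock_count" in warehouse_beta corresponds to "inventory_level" in warehouse_gamma.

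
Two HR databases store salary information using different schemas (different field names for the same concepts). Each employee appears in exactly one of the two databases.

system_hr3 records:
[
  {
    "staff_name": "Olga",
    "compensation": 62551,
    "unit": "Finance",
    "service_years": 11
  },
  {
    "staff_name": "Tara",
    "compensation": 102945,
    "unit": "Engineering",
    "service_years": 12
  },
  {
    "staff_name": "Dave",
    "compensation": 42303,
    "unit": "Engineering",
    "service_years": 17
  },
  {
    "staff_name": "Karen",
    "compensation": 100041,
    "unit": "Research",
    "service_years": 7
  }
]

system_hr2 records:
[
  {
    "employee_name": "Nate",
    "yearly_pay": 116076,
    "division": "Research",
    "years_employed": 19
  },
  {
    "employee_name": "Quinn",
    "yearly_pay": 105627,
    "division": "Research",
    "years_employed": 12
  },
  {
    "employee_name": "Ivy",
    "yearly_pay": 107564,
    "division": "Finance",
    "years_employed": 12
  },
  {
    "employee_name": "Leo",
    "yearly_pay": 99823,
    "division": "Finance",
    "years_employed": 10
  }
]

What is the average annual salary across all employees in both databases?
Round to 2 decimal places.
92116.25

Schema mapping: "compensation" (system_hr3) = "yearly_pay" (system_hr2) = annual salary

All salaries: [62551, 102945, 42303, 100041, 116076, 105627, 107564, 99823]
Sum: 736930
Count: 8
Average: 736930 / 8 = 92116.25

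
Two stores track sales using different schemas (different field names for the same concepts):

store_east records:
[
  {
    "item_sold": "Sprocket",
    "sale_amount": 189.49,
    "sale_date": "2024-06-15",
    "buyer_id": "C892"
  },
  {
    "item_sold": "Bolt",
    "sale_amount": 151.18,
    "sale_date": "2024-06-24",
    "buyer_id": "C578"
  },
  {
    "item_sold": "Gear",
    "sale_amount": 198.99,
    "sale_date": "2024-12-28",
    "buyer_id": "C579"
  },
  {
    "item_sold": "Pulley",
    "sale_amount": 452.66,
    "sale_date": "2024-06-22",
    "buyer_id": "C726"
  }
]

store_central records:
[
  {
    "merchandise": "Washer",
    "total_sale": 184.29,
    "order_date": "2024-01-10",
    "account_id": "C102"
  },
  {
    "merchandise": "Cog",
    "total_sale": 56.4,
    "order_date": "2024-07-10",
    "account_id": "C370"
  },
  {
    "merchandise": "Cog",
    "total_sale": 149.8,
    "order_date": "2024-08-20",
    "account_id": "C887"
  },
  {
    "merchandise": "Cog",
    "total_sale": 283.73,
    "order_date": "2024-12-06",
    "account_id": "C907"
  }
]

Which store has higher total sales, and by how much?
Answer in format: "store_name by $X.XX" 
store_east by $318.10

Schema mapping: "sale_amount" (store_east) = "total_sale" (store_central) = sale amount

Total for store_east: 992.32
Total for store_central: 674.22

Difference: |992.32 - 674.22| = 318.10
store_east has higher sales by $318.10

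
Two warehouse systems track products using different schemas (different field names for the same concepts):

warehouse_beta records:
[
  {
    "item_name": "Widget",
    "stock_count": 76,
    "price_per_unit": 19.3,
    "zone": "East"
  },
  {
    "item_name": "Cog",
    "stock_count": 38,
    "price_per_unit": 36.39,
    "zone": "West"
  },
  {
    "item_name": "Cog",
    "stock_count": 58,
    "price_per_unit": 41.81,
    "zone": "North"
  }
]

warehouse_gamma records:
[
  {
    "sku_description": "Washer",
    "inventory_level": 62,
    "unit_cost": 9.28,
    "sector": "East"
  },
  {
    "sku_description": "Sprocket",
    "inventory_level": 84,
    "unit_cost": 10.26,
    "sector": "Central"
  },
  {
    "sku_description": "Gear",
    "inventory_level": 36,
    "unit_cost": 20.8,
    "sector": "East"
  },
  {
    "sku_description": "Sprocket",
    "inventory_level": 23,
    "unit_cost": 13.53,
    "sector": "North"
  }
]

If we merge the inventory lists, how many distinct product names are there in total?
5

Schema mapping: "item_name" (warehouse_beta) = "sku_description" (warehouse_gamma) = product name

Products in warehouse_beta: ['Cog', 'Widget']
Products in warehouse_gamma: ['Gear', 'Sprocket', 'Washer']

Union (unique products): ['Cog', 'Gear', 'Sprocket', 'Washer', 'Widget']
Count: 5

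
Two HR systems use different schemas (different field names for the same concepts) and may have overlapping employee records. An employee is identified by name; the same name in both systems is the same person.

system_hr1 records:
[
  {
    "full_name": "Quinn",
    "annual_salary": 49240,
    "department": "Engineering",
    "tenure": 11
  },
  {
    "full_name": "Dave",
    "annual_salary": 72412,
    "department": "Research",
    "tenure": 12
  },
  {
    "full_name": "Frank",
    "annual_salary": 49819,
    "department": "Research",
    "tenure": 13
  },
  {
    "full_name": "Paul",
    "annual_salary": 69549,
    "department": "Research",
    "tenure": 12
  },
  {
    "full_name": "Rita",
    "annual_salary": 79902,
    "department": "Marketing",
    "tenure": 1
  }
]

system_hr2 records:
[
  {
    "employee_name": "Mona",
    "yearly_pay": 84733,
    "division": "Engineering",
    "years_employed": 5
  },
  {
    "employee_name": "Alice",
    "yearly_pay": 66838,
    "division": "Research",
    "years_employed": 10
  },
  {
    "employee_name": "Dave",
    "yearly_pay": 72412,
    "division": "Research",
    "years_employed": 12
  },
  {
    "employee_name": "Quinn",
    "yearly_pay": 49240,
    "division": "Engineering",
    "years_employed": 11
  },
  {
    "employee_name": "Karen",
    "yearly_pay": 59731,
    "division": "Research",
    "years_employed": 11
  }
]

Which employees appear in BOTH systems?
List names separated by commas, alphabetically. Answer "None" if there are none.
Dave, Quinn

Schema mapping: "full_name" (system_hr1) = "employee_name" (system_hr2) = employee name

Names in system_hr1: ['Dave', 'Frank', 'Paul', 'Quinn', 'Rita']
Names in system_hr2: ['Alice', 'Dave', 'Karen', 'Mona', 'Quinn']

Intersection: ['Dave', 'Quinn']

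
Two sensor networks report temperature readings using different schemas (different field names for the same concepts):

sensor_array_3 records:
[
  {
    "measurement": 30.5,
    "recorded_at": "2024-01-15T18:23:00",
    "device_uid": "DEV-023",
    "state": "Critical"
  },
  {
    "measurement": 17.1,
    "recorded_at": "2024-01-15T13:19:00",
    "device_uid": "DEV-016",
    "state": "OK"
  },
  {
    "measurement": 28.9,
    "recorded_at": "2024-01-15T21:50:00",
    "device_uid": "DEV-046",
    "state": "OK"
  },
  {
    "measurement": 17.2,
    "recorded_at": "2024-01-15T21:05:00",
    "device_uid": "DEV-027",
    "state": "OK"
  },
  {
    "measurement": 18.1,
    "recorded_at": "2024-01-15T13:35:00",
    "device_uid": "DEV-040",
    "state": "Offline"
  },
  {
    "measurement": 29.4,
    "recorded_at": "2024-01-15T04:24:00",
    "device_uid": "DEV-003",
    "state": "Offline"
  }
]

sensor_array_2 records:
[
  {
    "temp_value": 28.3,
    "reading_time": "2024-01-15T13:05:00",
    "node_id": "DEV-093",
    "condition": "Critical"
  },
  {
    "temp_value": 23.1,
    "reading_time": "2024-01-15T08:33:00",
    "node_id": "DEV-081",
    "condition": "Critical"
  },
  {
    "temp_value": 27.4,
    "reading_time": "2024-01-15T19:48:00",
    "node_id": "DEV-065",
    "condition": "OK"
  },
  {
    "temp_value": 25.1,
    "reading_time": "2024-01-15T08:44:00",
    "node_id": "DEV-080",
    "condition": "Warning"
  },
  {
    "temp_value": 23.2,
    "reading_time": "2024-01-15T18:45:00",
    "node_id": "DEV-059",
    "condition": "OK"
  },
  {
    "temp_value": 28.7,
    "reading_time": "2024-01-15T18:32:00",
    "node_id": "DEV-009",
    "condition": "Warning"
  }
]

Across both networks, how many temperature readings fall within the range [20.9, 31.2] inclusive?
9

Schema mapping: "measurement" (sensor_array_3) = "temp_value" (sensor_array_2) = temperature

Readings in [20.9, 31.2] from sensor_array_3: 3
Readings in [20.9, 31.2] from sensor_array_2: 6

Total count: 3 + 6 = 9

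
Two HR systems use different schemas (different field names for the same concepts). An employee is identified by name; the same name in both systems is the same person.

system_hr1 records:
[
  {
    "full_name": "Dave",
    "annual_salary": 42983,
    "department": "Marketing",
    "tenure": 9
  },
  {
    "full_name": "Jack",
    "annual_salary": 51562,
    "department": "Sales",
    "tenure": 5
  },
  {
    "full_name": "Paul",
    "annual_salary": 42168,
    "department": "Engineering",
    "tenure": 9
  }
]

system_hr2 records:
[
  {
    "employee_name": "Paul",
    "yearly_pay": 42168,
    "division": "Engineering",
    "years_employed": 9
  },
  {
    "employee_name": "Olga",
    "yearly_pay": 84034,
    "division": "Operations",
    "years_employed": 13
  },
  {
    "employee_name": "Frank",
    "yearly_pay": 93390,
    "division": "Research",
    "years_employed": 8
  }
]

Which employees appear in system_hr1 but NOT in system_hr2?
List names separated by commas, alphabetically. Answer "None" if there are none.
Dave, Jack

Schema mapping: "full_name" (system_hr1) = "employee_name" (system_hr2) = employee name

Names in system_hr1: ['Dave', 'Jack', 'Paul']
Names in system_hr2: ['Frank', 'Olga', 'Paul']

In system_hr1 but not system_hr2: ['Dave', 'Jack']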